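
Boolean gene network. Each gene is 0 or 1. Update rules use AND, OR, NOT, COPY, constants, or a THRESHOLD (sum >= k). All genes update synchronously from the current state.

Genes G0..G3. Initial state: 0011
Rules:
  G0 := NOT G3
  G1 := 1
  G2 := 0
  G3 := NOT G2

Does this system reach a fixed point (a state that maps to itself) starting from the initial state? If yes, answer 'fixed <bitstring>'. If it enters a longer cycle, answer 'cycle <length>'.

Answer: fixed 0101

Derivation:
Step 0: 0011
Step 1: G0=NOT G3=NOT 1=0 G1=1(const) G2=0(const) G3=NOT G2=NOT 1=0 -> 0100
Step 2: G0=NOT G3=NOT 0=1 G1=1(const) G2=0(const) G3=NOT G2=NOT 0=1 -> 1101
Step 3: G0=NOT G3=NOT 1=0 G1=1(const) G2=0(const) G3=NOT G2=NOT 0=1 -> 0101
Step 4: G0=NOT G3=NOT 1=0 G1=1(const) G2=0(const) G3=NOT G2=NOT 0=1 -> 0101
Fixed point reached at step 3: 0101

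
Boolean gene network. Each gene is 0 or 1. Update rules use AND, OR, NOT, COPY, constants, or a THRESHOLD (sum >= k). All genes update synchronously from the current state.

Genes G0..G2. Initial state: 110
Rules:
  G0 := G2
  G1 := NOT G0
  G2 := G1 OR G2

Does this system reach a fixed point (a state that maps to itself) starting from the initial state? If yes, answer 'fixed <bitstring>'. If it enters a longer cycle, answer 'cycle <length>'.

Answer: fixed 101

Derivation:
Step 0: 110
Step 1: G0=G2=0 G1=NOT G0=NOT 1=0 G2=G1|G2=1|0=1 -> 001
Step 2: G0=G2=1 G1=NOT G0=NOT 0=1 G2=G1|G2=0|1=1 -> 111
Step 3: G0=G2=1 G1=NOT G0=NOT 1=0 G2=G1|G2=1|1=1 -> 101
Step 4: G0=G2=1 G1=NOT G0=NOT 1=0 G2=G1|G2=0|1=1 -> 101
Fixed point reached at step 3: 101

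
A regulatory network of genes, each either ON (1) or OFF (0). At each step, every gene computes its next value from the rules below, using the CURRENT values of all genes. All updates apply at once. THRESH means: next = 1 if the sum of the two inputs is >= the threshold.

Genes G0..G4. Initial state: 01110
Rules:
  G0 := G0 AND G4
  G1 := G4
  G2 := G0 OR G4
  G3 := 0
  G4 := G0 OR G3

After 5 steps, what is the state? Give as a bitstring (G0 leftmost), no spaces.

Step 1: G0=G0&G4=0&0=0 G1=G4=0 G2=G0|G4=0|0=0 G3=0(const) G4=G0|G3=0|1=1 -> 00001
Step 2: G0=G0&G4=0&1=0 G1=G4=1 G2=G0|G4=0|1=1 G3=0(const) G4=G0|G3=0|0=0 -> 01100
Step 3: G0=G0&G4=0&0=0 G1=G4=0 G2=G0|G4=0|0=0 G3=0(const) G4=G0|G3=0|0=0 -> 00000
Step 4: G0=G0&G4=0&0=0 G1=G4=0 G2=G0|G4=0|0=0 G3=0(const) G4=G0|G3=0|0=0 -> 00000
Step 5: G0=G0&G4=0&0=0 G1=G4=0 G2=G0|G4=0|0=0 G3=0(const) G4=G0|G3=0|0=0 -> 00000

00000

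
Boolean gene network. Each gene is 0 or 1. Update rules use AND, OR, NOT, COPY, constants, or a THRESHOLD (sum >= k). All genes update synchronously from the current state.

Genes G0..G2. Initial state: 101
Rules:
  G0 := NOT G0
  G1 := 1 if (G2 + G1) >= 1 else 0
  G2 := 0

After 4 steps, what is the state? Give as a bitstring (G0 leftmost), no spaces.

Step 1: G0=NOT G0=NOT 1=0 G1=(1+0>=1)=1 G2=0(const) -> 010
Step 2: G0=NOT G0=NOT 0=1 G1=(0+1>=1)=1 G2=0(const) -> 110
Step 3: G0=NOT G0=NOT 1=0 G1=(0+1>=1)=1 G2=0(const) -> 010
Step 4: G0=NOT G0=NOT 0=1 G1=(0+1>=1)=1 G2=0(const) -> 110

110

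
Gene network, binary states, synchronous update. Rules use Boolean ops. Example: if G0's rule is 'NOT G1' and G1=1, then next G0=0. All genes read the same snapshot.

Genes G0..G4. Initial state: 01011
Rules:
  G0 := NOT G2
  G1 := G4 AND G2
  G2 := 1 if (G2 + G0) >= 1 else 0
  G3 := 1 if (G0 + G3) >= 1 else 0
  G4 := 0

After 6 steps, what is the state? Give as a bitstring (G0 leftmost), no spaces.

Step 1: G0=NOT G2=NOT 0=1 G1=G4&G2=1&0=0 G2=(0+0>=1)=0 G3=(0+1>=1)=1 G4=0(const) -> 10010
Step 2: G0=NOT G2=NOT 0=1 G1=G4&G2=0&0=0 G2=(0+1>=1)=1 G3=(1+1>=1)=1 G4=0(const) -> 10110
Step 3: G0=NOT G2=NOT 1=0 G1=G4&G2=0&1=0 G2=(1+1>=1)=1 G3=(1+1>=1)=1 G4=0(const) -> 00110
Step 4: G0=NOT G2=NOT 1=0 G1=G4&G2=0&1=0 G2=(1+0>=1)=1 G3=(0+1>=1)=1 G4=0(const) -> 00110
Step 5: G0=NOT G2=NOT 1=0 G1=G4&G2=0&1=0 G2=(1+0>=1)=1 G3=(0+1>=1)=1 G4=0(const) -> 00110
Step 6: G0=NOT G2=NOT 1=0 G1=G4&G2=0&1=0 G2=(1+0>=1)=1 G3=(0+1>=1)=1 G4=0(const) -> 00110

00110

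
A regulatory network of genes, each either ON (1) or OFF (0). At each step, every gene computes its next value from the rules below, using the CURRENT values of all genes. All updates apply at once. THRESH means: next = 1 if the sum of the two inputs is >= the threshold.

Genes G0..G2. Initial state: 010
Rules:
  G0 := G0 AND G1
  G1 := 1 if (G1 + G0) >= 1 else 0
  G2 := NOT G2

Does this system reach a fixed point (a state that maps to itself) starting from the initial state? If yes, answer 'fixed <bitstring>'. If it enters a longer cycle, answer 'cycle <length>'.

Step 0: 010
Step 1: G0=G0&G1=0&1=0 G1=(1+0>=1)=1 G2=NOT G2=NOT 0=1 -> 011
Step 2: G0=G0&G1=0&1=0 G1=(1+0>=1)=1 G2=NOT G2=NOT 1=0 -> 010
Cycle of length 2 starting at step 0 -> no fixed point

Answer: cycle 2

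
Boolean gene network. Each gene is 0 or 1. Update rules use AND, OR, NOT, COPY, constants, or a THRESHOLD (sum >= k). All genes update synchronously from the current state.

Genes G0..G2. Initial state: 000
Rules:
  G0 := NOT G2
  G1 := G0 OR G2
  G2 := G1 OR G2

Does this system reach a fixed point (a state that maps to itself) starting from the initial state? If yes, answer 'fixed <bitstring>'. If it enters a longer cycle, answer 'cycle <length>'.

Step 0: 000
Step 1: G0=NOT G2=NOT 0=1 G1=G0|G2=0|0=0 G2=G1|G2=0|0=0 -> 100
Step 2: G0=NOT G2=NOT 0=1 G1=G0|G2=1|0=1 G2=G1|G2=0|0=0 -> 110
Step 3: G0=NOT G2=NOT 0=1 G1=G0|G2=1|0=1 G2=G1|G2=1|0=1 -> 111
Step 4: G0=NOT G2=NOT 1=0 G1=G0|G2=1|1=1 G2=G1|G2=1|1=1 -> 011
Step 5: G0=NOT G2=NOT 1=0 G1=G0|G2=0|1=1 G2=G1|G2=1|1=1 -> 011
Fixed point reached at step 4: 011

Answer: fixed 011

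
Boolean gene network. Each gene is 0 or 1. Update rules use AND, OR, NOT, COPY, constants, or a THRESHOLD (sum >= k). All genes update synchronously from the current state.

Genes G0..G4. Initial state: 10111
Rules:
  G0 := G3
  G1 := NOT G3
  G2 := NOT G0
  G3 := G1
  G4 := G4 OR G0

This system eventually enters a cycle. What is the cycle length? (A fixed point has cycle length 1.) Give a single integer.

Answer: 4

Derivation:
Step 0: 10111
Step 1: G0=G3=1 G1=NOT G3=NOT 1=0 G2=NOT G0=NOT 1=0 G3=G1=0 G4=G4|G0=1|1=1 -> 10001
Step 2: G0=G3=0 G1=NOT G3=NOT 0=1 G2=NOT G0=NOT 1=0 G3=G1=0 G4=G4|G0=1|1=1 -> 01001
Step 3: G0=G3=0 G1=NOT G3=NOT 0=1 G2=NOT G0=NOT 0=1 G3=G1=1 G4=G4|G0=1|0=1 -> 01111
Step 4: G0=G3=1 G1=NOT G3=NOT 1=0 G2=NOT G0=NOT 0=1 G3=G1=1 G4=G4|G0=1|0=1 -> 10111
State from step 4 equals state from step 0 -> cycle length 4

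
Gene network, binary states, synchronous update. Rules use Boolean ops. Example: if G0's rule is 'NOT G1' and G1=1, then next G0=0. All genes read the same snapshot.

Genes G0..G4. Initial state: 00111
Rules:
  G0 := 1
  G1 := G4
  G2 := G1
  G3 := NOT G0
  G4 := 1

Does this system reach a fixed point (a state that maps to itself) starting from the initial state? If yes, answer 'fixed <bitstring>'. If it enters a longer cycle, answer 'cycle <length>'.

Answer: fixed 11101

Derivation:
Step 0: 00111
Step 1: G0=1(const) G1=G4=1 G2=G1=0 G3=NOT G0=NOT 0=1 G4=1(const) -> 11011
Step 2: G0=1(const) G1=G4=1 G2=G1=1 G3=NOT G0=NOT 1=0 G4=1(const) -> 11101
Step 3: G0=1(const) G1=G4=1 G2=G1=1 G3=NOT G0=NOT 1=0 G4=1(const) -> 11101
Fixed point reached at step 2: 11101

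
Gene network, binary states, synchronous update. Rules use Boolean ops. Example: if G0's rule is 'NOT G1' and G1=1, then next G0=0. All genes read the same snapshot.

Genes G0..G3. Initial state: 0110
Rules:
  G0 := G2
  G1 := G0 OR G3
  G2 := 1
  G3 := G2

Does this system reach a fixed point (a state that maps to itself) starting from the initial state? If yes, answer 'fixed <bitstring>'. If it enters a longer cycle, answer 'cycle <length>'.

Answer: fixed 1111

Derivation:
Step 0: 0110
Step 1: G0=G2=1 G1=G0|G3=0|0=0 G2=1(const) G3=G2=1 -> 1011
Step 2: G0=G2=1 G1=G0|G3=1|1=1 G2=1(const) G3=G2=1 -> 1111
Step 3: G0=G2=1 G1=G0|G3=1|1=1 G2=1(const) G3=G2=1 -> 1111
Fixed point reached at step 2: 1111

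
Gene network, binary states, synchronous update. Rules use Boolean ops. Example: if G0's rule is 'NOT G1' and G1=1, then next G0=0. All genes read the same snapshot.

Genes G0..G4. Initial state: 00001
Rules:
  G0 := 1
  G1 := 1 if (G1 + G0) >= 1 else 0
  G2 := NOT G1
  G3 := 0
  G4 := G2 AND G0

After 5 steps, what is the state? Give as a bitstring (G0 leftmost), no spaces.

Step 1: G0=1(const) G1=(0+0>=1)=0 G2=NOT G1=NOT 0=1 G3=0(const) G4=G2&G0=0&0=0 -> 10100
Step 2: G0=1(const) G1=(0+1>=1)=1 G2=NOT G1=NOT 0=1 G3=0(const) G4=G2&G0=1&1=1 -> 11101
Step 3: G0=1(const) G1=(1+1>=1)=1 G2=NOT G1=NOT 1=0 G3=0(const) G4=G2&G0=1&1=1 -> 11001
Step 4: G0=1(const) G1=(1+1>=1)=1 G2=NOT G1=NOT 1=0 G3=0(const) G4=G2&G0=0&1=0 -> 11000
Step 5: G0=1(const) G1=(1+1>=1)=1 G2=NOT G1=NOT 1=0 G3=0(const) G4=G2&G0=0&1=0 -> 11000

11000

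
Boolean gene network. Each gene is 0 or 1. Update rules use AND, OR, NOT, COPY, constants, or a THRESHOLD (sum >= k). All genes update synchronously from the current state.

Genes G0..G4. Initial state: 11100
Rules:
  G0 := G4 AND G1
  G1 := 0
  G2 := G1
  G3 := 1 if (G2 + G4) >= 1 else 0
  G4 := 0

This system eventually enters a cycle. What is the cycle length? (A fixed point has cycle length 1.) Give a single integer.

Step 0: 11100
Step 1: G0=G4&G1=0&1=0 G1=0(const) G2=G1=1 G3=(1+0>=1)=1 G4=0(const) -> 00110
Step 2: G0=G4&G1=0&0=0 G1=0(const) G2=G1=0 G3=(1+0>=1)=1 G4=0(const) -> 00010
Step 3: G0=G4&G1=0&0=0 G1=0(const) G2=G1=0 G3=(0+0>=1)=0 G4=0(const) -> 00000
Step 4: G0=G4&G1=0&0=0 G1=0(const) G2=G1=0 G3=(0+0>=1)=0 G4=0(const) -> 00000
State from step 4 equals state from step 3 -> cycle length 1

Answer: 1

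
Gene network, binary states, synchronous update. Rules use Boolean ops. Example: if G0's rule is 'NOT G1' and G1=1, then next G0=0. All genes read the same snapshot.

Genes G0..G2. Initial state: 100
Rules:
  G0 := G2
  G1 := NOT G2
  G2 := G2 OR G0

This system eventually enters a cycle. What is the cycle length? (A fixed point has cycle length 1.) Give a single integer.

Step 0: 100
Step 1: G0=G2=0 G1=NOT G2=NOT 0=1 G2=G2|G0=0|1=1 -> 011
Step 2: G0=G2=1 G1=NOT G2=NOT 1=0 G2=G2|G0=1|0=1 -> 101
Step 3: G0=G2=1 G1=NOT G2=NOT 1=0 G2=G2|G0=1|1=1 -> 101
State from step 3 equals state from step 2 -> cycle length 1

Answer: 1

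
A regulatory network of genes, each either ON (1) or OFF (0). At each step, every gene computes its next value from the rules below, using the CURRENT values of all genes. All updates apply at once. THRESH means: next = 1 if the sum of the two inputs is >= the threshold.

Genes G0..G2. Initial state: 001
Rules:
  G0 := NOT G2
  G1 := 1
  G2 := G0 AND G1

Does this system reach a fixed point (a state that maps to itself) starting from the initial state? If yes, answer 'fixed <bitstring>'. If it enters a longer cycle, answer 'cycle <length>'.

Answer: cycle 4

Derivation:
Step 0: 001
Step 1: G0=NOT G2=NOT 1=0 G1=1(const) G2=G0&G1=0&0=0 -> 010
Step 2: G0=NOT G2=NOT 0=1 G1=1(const) G2=G0&G1=0&1=0 -> 110
Step 3: G0=NOT G2=NOT 0=1 G1=1(const) G2=G0&G1=1&1=1 -> 111
Step 4: G0=NOT G2=NOT 1=0 G1=1(const) G2=G0&G1=1&1=1 -> 011
Step 5: G0=NOT G2=NOT 1=0 G1=1(const) G2=G0&G1=0&1=0 -> 010
Cycle of length 4 starting at step 1 -> no fixed point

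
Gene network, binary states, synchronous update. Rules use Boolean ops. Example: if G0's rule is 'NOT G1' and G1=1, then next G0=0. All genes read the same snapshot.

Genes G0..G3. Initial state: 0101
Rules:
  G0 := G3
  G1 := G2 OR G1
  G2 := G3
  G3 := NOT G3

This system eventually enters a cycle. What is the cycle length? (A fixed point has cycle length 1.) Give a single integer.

Step 0: 0101
Step 1: G0=G3=1 G1=G2|G1=0|1=1 G2=G3=1 G3=NOT G3=NOT 1=0 -> 1110
Step 2: G0=G3=0 G1=G2|G1=1|1=1 G2=G3=0 G3=NOT G3=NOT 0=1 -> 0101
State from step 2 equals state from step 0 -> cycle length 2

Answer: 2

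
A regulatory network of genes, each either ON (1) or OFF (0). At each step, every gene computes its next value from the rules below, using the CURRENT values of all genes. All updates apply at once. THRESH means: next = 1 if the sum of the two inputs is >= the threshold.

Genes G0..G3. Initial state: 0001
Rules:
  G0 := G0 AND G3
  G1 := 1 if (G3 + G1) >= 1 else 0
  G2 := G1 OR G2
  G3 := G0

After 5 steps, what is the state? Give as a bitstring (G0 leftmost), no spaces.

Step 1: G0=G0&G3=0&1=0 G1=(1+0>=1)=1 G2=G1|G2=0|0=0 G3=G0=0 -> 0100
Step 2: G0=G0&G3=0&0=0 G1=(0+1>=1)=1 G2=G1|G2=1|0=1 G3=G0=0 -> 0110
Step 3: G0=G0&G3=0&0=0 G1=(0+1>=1)=1 G2=G1|G2=1|1=1 G3=G0=0 -> 0110
Step 4: G0=G0&G3=0&0=0 G1=(0+1>=1)=1 G2=G1|G2=1|1=1 G3=G0=0 -> 0110
Step 5: G0=G0&G3=0&0=0 G1=(0+1>=1)=1 G2=G1|G2=1|1=1 G3=G0=0 -> 0110

0110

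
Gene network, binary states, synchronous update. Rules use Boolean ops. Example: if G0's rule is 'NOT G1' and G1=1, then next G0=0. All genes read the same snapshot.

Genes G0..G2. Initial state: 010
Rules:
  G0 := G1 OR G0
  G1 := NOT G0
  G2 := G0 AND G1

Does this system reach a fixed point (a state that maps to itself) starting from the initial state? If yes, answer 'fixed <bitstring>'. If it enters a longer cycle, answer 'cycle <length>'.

Step 0: 010
Step 1: G0=G1|G0=1|0=1 G1=NOT G0=NOT 0=1 G2=G0&G1=0&1=0 -> 110
Step 2: G0=G1|G0=1|1=1 G1=NOT G0=NOT 1=0 G2=G0&G1=1&1=1 -> 101
Step 3: G0=G1|G0=0|1=1 G1=NOT G0=NOT 1=0 G2=G0&G1=1&0=0 -> 100
Step 4: G0=G1|G0=0|1=1 G1=NOT G0=NOT 1=0 G2=G0&G1=1&0=0 -> 100
Fixed point reached at step 3: 100

Answer: fixed 100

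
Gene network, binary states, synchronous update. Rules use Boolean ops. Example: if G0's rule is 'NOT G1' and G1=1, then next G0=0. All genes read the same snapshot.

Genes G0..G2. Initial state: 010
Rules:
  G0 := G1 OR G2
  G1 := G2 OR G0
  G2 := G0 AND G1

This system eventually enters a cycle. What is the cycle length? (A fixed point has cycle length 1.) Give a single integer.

Step 0: 010
Step 1: G0=G1|G2=1|0=1 G1=G2|G0=0|0=0 G2=G0&G1=0&1=0 -> 100
Step 2: G0=G1|G2=0|0=0 G1=G2|G0=0|1=1 G2=G0&G1=1&0=0 -> 010
State from step 2 equals state from step 0 -> cycle length 2

Answer: 2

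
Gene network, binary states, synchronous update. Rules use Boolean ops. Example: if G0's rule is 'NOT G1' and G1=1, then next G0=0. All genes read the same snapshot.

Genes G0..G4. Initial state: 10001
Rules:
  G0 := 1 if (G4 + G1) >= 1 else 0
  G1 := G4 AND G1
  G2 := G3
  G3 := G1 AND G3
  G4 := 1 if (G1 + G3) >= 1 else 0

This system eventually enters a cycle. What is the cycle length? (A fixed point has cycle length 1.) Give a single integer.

Answer: 1

Derivation:
Step 0: 10001
Step 1: G0=(1+0>=1)=1 G1=G4&G1=1&0=0 G2=G3=0 G3=G1&G3=0&0=0 G4=(0+0>=1)=0 -> 10000
Step 2: G0=(0+0>=1)=0 G1=G4&G1=0&0=0 G2=G3=0 G3=G1&G3=0&0=0 G4=(0+0>=1)=0 -> 00000
Step 3: G0=(0+0>=1)=0 G1=G4&G1=0&0=0 G2=G3=0 G3=G1&G3=0&0=0 G4=(0+0>=1)=0 -> 00000
State from step 3 equals state from step 2 -> cycle length 1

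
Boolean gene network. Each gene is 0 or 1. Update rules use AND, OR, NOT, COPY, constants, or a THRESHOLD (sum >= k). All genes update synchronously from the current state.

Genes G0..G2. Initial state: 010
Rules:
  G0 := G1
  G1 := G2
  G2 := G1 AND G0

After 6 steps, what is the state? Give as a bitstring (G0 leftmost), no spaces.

Step 1: G0=G1=1 G1=G2=0 G2=G1&G0=1&0=0 -> 100
Step 2: G0=G1=0 G1=G2=0 G2=G1&G0=0&1=0 -> 000
Step 3: G0=G1=0 G1=G2=0 G2=G1&G0=0&0=0 -> 000
Step 4: G0=G1=0 G1=G2=0 G2=G1&G0=0&0=0 -> 000
Step 5: G0=G1=0 G1=G2=0 G2=G1&G0=0&0=0 -> 000
Step 6: G0=G1=0 G1=G2=0 G2=G1&G0=0&0=0 -> 000

000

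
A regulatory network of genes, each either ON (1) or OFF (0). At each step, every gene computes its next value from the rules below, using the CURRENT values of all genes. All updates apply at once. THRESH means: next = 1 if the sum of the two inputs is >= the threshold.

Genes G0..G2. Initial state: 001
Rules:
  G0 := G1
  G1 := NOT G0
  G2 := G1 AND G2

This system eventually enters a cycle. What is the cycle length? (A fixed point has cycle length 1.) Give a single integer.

Step 0: 001
Step 1: G0=G1=0 G1=NOT G0=NOT 0=1 G2=G1&G2=0&1=0 -> 010
Step 2: G0=G1=1 G1=NOT G0=NOT 0=1 G2=G1&G2=1&0=0 -> 110
Step 3: G0=G1=1 G1=NOT G0=NOT 1=0 G2=G1&G2=1&0=0 -> 100
Step 4: G0=G1=0 G1=NOT G0=NOT 1=0 G2=G1&G2=0&0=0 -> 000
Step 5: G0=G1=0 G1=NOT G0=NOT 0=1 G2=G1&G2=0&0=0 -> 010
State from step 5 equals state from step 1 -> cycle length 4

Answer: 4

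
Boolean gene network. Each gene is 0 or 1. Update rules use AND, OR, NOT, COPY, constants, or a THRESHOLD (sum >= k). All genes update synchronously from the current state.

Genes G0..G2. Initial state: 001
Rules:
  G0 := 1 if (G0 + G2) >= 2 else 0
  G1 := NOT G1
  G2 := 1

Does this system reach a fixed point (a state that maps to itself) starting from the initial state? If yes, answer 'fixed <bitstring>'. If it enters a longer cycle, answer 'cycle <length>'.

Step 0: 001
Step 1: G0=(0+1>=2)=0 G1=NOT G1=NOT 0=1 G2=1(const) -> 011
Step 2: G0=(0+1>=2)=0 G1=NOT G1=NOT 1=0 G2=1(const) -> 001
Cycle of length 2 starting at step 0 -> no fixed point

Answer: cycle 2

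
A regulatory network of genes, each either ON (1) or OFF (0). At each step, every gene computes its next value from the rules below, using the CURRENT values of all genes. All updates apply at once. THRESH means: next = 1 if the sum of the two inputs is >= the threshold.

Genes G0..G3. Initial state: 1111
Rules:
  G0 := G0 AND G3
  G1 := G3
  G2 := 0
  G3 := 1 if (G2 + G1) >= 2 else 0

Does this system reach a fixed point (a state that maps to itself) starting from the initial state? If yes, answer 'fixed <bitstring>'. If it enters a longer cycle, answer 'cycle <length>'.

Answer: fixed 0000

Derivation:
Step 0: 1111
Step 1: G0=G0&G3=1&1=1 G1=G3=1 G2=0(const) G3=(1+1>=2)=1 -> 1101
Step 2: G0=G0&G3=1&1=1 G1=G3=1 G2=0(const) G3=(0+1>=2)=0 -> 1100
Step 3: G0=G0&G3=1&0=0 G1=G3=0 G2=0(const) G3=(0+1>=2)=0 -> 0000
Step 4: G0=G0&G3=0&0=0 G1=G3=0 G2=0(const) G3=(0+0>=2)=0 -> 0000
Fixed point reached at step 3: 0000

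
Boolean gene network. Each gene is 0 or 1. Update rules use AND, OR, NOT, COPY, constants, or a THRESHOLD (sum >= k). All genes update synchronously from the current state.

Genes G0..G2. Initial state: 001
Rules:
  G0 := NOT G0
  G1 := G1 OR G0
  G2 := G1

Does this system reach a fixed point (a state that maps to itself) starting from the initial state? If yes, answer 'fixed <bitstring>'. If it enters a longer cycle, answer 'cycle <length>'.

Step 0: 001
Step 1: G0=NOT G0=NOT 0=1 G1=G1|G0=0|0=0 G2=G1=0 -> 100
Step 2: G0=NOT G0=NOT 1=0 G1=G1|G0=0|1=1 G2=G1=0 -> 010
Step 3: G0=NOT G0=NOT 0=1 G1=G1|G0=1|0=1 G2=G1=1 -> 111
Step 4: G0=NOT G0=NOT 1=0 G1=G1|G0=1|1=1 G2=G1=1 -> 011
Step 5: G0=NOT G0=NOT 0=1 G1=G1|G0=1|0=1 G2=G1=1 -> 111
Cycle of length 2 starting at step 3 -> no fixed point

Answer: cycle 2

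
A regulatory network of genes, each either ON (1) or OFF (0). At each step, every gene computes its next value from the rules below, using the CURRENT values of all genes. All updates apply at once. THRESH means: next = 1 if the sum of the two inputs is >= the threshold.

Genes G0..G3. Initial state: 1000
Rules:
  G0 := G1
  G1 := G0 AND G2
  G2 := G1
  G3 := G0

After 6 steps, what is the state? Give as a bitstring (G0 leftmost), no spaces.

Step 1: G0=G1=0 G1=G0&G2=1&0=0 G2=G1=0 G3=G0=1 -> 0001
Step 2: G0=G1=0 G1=G0&G2=0&0=0 G2=G1=0 G3=G0=0 -> 0000
Step 3: G0=G1=0 G1=G0&G2=0&0=0 G2=G1=0 G3=G0=0 -> 0000
Step 4: G0=G1=0 G1=G0&G2=0&0=0 G2=G1=0 G3=G0=0 -> 0000
Step 5: G0=G1=0 G1=G0&G2=0&0=0 G2=G1=0 G3=G0=0 -> 0000
Step 6: G0=G1=0 G1=G0&G2=0&0=0 G2=G1=0 G3=G0=0 -> 0000

0000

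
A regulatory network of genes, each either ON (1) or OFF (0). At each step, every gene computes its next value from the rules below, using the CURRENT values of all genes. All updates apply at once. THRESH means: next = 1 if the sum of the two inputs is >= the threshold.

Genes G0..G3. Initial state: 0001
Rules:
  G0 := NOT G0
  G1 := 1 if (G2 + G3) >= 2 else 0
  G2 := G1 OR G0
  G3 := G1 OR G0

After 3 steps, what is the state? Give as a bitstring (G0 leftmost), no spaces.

Step 1: G0=NOT G0=NOT 0=1 G1=(0+1>=2)=0 G2=G1|G0=0|0=0 G3=G1|G0=0|0=0 -> 1000
Step 2: G0=NOT G0=NOT 1=0 G1=(0+0>=2)=0 G2=G1|G0=0|1=1 G3=G1|G0=0|1=1 -> 0011
Step 3: G0=NOT G0=NOT 0=1 G1=(1+1>=2)=1 G2=G1|G0=0|0=0 G3=G1|G0=0|0=0 -> 1100

1100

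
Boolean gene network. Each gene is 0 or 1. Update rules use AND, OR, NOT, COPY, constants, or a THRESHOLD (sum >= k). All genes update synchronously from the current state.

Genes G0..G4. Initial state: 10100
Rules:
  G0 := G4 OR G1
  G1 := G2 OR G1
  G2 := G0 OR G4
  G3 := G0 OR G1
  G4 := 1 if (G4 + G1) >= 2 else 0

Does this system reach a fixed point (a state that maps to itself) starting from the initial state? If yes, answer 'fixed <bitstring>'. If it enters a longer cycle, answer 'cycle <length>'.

Step 0: 10100
Step 1: G0=G4|G1=0|0=0 G1=G2|G1=1|0=1 G2=G0|G4=1|0=1 G3=G0|G1=1|0=1 G4=(0+0>=2)=0 -> 01110
Step 2: G0=G4|G1=0|1=1 G1=G2|G1=1|1=1 G2=G0|G4=0|0=0 G3=G0|G1=0|1=1 G4=(0+1>=2)=0 -> 11010
Step 3: G0=G4|G1=0|1=1 G1=G2|G1=0|1=1 G2=G0|G4=1|0=1 G3=G0|G1=1|1=1 G4=(0+1>=2)=0 -> 11110
Step 4: G0=G4|G1=0|1=1 G1=G2|G1=1|1=1 G2=G0|G4=1|0=1 G3=G0|G1=1|1=1 G4=(0+1>=2)=0 -> 11110
Fixed point reached at step 3: 11110

Answer: fixed 11110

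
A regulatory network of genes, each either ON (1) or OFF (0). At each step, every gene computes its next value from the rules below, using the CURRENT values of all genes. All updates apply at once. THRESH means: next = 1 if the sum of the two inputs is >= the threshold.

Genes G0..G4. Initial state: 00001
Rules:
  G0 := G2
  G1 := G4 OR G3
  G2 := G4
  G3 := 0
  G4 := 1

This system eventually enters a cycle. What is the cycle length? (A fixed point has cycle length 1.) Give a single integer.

Step 0: 00001
Step 1: G0=G2=0 G1=G4|G3=1|0=1 G2=G4=1 G3=0(const) G4=1(const) -> 01101
Step 2: G0=G2=1 G1=G4|G3=1|0=1 G2=G4=1 G3=0(const) G4=1(const) -> 11101
Step 3: G0=G2=1 G1=G4|G3=1|0=1 G2=G4=1 G3=0(const) G4=1(const) -> 11101
State from step 3 equals state from step 2 -> cycle length 1

Answer: 1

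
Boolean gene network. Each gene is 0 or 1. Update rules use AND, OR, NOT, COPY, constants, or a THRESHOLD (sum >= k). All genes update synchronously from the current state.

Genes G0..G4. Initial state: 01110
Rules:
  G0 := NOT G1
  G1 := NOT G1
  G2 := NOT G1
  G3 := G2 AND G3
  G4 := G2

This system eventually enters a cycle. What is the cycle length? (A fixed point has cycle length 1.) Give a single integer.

Answer: 2

Derivation:
Step 0: 01110
Step 1: G0=NOT G1=NOT 1=0 G1=NOT G1=NOT 1=0 G2=NOT G1=NOT 1=0 G3=G2&G3=1&1=1 G4=G2=1 -> 00011
Step 2: G0=NOT G1=NOT 0=1 G1=NOT G1=NOT 0=1 G2=NOT G1=NOT 0=1 G3=G2&G3=0&1=0 G4=G2=0 -> 11100
Step 3: G0=NOT G1=NOT 1=0 G1=NOT G1=NOT 1=0 G2=NOT G1=NOT 1=0 G3=G2&G3=1&0=0 G4=G2=1 -> 00001
Step 4: G0=NOT G1=NOT 0=1 G1=NOT G1=NOT 0=1 G2=NOT G1=NOT 0=1 G3=G2&G3=0&0=0 G4=G2=0 -> 11100
State from step 4 equals state from step 2 -> cycle length 2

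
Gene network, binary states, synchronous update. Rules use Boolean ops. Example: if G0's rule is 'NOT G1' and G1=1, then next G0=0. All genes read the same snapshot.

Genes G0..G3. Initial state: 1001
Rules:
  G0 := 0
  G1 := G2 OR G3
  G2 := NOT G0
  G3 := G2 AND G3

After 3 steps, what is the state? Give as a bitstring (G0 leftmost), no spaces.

Step 1: G0=0(const) G1=G2|G3=0|1=1 G2=NOT G0=NOT 1=0 G3=G2&G3=0&1=0 -> 0100
Step 2: G0=0(const) G1=G2|G3=0|0=0 G2=NOT G0=NOT 0=1 G3=G2&G3=0&0=0 -> 0010
Step 3: G0=0(const) G1=G2|G3=1|0=1 G2=NOT G0=NOT 0=1 G3=G2&G3=1&0=0 -> 0110

0110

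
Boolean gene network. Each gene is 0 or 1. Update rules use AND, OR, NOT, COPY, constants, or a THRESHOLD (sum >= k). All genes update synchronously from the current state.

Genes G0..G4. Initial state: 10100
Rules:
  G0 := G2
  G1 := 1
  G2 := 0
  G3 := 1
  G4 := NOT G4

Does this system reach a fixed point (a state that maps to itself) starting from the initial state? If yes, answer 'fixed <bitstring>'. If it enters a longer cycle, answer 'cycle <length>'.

Step 0: 10100
Step 1: G0=G2=1 G1=1(const) G2=0(const) G3=1(const) G4=NOT G4=NOT 0=1 -> 11011
Step 2: G0=G2=0 G1=1(const) G2=0(const) G3=1(const) G4=NOT G4=NOT 1=0 -> 01010
Step 3: G0=G2=0 G1=1(const) G2=0(const) G3=1(const) G4=NOT G4=NOT 0=1 -> 01011
Step 4: G0=G2=0 G1=1(const) G2=0(const) G3=1(const) G4=NOT G4=NOT 1=0 -> 01010
Cycle of length 2 starting at step 2 -> no fixed point

Answer: cycle 2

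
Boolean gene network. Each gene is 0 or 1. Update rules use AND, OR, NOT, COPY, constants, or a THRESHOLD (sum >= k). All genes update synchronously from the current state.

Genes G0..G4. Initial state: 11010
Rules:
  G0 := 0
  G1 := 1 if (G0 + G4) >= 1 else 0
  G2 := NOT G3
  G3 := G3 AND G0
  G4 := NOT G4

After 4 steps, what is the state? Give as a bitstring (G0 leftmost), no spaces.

Step 1: G0=0(const) G1=(1+0>=1)=1 G2=NOT G3=NOT 1=0 G3=G3&G0=1&1=1 G4=NOT G4=NOT 0=1 -> 01011
Step 2: G0=0(const) G1=(0+1>=1)=1 G2=NOT G3=NOT 1=0 G3=G3&G0=1&0=0 G4=NOT G4=NOT 1=0 -> 01000
Step 3: G0=0(const) G1=(0+0>=1)=0 G2=NOT G3=NOT 0=1 G3=G3&G0=0&0=0 G4=NOT G4=NOT 0=1 -> 00101
Step 4: G0=0(const) G1=(0+1>=1)=1 G2=NOT G3=NOT 0=1 G3=G3&G0=0&0=0 G4=NOT G4=NOT 1=0 -> 01100

01100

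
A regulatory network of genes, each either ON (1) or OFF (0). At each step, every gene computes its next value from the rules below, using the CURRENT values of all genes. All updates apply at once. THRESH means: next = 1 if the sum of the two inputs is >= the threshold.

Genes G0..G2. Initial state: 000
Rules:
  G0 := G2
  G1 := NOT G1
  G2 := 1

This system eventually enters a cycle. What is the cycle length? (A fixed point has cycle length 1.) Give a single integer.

Step 0: 000
Step 1: G0=G2=0 G1=NOT G1=NOT 0=1 G2=1(const) -> 011
Step 2: G0=G2=1 G1=NOT G1=NOT 1=0 G2=1(const) -> 101
Step 3: G0=G2=1 G1=NOT G1=NOT 0=1 G2=1(const) -> 111
Step 4: G0=G2=1 G1=NOT G1=NOT 1=0 G2=1(const) -> 101
State from step 4 equals state from step 2 -> cycle length 2

Answer: 2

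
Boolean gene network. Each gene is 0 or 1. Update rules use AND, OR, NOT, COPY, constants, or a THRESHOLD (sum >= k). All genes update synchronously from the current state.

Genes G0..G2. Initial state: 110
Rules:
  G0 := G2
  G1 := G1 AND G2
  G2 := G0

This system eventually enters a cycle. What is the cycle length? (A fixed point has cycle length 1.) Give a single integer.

Answer: 2

Derivation:
Step 0: 110
Step 1: G0=G2=0 G1=G1&G2=1&0=0 G2=G0=1 -> 001
Step 2: G0=G2=1 G1=G1&G2=0&1=0 G2=G0=0 -> 100
Step 3: G0=G2=0 G1=G1&G2=0&0=0 G2=G0=1 -> 001
State from step 3 equals state from step 1 -> cycle length 2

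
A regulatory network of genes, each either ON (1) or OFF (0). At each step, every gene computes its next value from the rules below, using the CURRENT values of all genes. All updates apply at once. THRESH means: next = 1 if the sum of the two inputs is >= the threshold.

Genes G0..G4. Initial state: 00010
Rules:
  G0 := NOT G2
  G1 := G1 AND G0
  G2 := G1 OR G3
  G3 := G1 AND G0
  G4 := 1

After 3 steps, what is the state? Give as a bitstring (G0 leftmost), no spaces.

Step 1: G0=NOT G2=NOT 0=1 G1=G1&G0=0&0=0 G2=G1|G3=0|1=1 G3=G1&G0=0&0=0 G4=1(const) -> 10101
Step 2: G0=NOT G2=NOT 1=0 G1=G1&G0=0&1=0 G2=G1|G3=0|0=0 G3=G1&G0=0&1=0 G4=1(const) -> 00001
Step 3: G0=NOT G2=NOT 0=1 G1=G1&G0=0&0=0 G2=G1|G3=0|0=0 G3=G1&G0=0&0=0 G4=1(const) -> 10001

10001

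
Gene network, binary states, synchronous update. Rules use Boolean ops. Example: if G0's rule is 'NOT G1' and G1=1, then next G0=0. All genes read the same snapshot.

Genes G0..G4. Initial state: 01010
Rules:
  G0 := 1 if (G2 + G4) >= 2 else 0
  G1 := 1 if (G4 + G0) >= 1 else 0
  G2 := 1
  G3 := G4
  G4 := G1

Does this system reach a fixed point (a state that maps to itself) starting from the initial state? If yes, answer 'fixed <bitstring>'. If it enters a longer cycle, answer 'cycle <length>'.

Answer: fixed 11111

Derivation:
Step 0: 01010
Step 1: G0=(0+0>=2)=0 G1=(0+0>=1)=0 G2=1(const) G3=G4=0 G4=G1=1 -> 00101
Step 2: G0=(1+1>=2)=1 G1=(1+0>=1)=1 G2=1(const) G3=G4=1 G4=G1=0 -> 11110
Step 3: G0=(1+0>=2)=0 G1=(0+1>=1)=1 G2=1(const) G3=G4=0 G4=G1=1 -> 01101
Step 4: G0=(1+1>=2)=1 G1=(1+0>=1)=1 G2=1(const) G3=G4=1 G4=G1=1 -> 11111
Step 5: G0=(1+1>=2)=1 G1=(1+1>=1)=1 G2=1(const) G3=G4=1 G4=G1=1 -> 11111
Fixed point reached at step 4: 11111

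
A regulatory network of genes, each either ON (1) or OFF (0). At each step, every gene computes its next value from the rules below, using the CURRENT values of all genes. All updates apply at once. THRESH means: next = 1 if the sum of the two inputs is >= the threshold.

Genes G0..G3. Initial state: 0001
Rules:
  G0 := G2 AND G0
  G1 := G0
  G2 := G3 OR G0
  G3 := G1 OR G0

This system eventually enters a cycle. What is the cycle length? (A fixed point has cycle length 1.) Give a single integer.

Step 0: 0001
Step 1: G0=G2&G0=0&0=0 G1=G0=0 G2=G3|G0=1|0=1 G3=G1|G0=0|0=0 -> 0010
Step 2: G0=G2&G0=1&0=0 G1=G0=0 G2=G3|G0=0|0=0 G3=G1|G0=0|0=0 -> 0000
Step 3: G0=G2&G0=0&0=0 G1=G0=0 G2=G3|G0=0|0=0 G3=G1|G0=0|0=0 -> 0000
State from step 3 equals state from step 2 -> cycle length 1

Answer: 1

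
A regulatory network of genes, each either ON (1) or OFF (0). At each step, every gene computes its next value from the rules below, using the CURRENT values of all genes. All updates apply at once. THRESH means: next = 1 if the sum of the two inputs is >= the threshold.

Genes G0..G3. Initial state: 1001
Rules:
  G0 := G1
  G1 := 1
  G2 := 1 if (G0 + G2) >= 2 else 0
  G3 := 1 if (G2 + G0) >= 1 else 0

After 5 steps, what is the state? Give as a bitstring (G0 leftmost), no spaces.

Step 1: G0=G1=0 G1=1(const) G2=(1+0>=2)=0 G3=(0+1>=1)=1 -> 0101
Step 2: G0=G1=1 G1=1(const) G2=(0+0>=2)=0 G3=(0+0>=1)=0 -> 1100
Step 3: G0=G1=1 G1=1(const) G2=(1+0>=2)=0 G3=(0+1>=1)=1 -> 1101
Step 4: G0=G1=1 G1=1(const) G2=(1+0>=2)=0 G3=(0+1>=1)=1 -> 1101
Step 5: G0=G1=1 G1=1(const) G2=(1+0>=2)=0 G3=(0+1>=1)=1 -> 1101

1101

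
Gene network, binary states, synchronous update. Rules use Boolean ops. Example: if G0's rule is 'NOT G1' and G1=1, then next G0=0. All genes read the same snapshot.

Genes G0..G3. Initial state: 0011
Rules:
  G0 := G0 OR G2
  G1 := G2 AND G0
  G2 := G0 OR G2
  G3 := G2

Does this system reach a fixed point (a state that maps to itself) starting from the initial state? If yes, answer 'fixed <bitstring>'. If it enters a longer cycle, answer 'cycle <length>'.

Step 0: 0011
Step 1: G0=G0|G2=0|1=1 G1=G2&G0=1&0=0 G2=G0|G2=0|1=1 G3=G2=1 -> 1011
Step 2: G0=G0|G2=1|1=1 G1=G2&G0=1&1=1 G2=G0|G2=1|1=1 G3=G2=1 -> 1111
Step 3: G0=G0|G2=1|1=1 G1=G2&G0=1&1=1 G2=G0|G2=1|1=1 G3=G2=1 -> 1111
Fixed point reached at step 2: 1111

Answer: fixed 1111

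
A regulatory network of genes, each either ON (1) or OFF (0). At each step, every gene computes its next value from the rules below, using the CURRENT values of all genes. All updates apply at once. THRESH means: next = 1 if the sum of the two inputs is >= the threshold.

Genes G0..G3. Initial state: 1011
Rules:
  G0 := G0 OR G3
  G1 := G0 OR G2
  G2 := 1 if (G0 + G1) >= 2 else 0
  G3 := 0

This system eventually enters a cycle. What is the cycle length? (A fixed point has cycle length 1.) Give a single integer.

Answer: 1

Derivation:
Step 0: 1011
Step 1: G0=G0|G3=1|1=1 G1=G0|G2=1|1=1 G2=(1+0>=2)=0 G3=0(const) -> 1100
Step 2: G0=G0|G3=1|0=1 G1=G0|G2=1|0=1 G2=(1+1>=2)=1 G3=0(const) -> 1110
Step 3: G0=G0|G3=1|0=1 G1=G0|G2=1|1=1 G2=(1+1>=2)=1 G3=0(const) -> 1110
State from step 3 equals state from step 2 -> cycle length 1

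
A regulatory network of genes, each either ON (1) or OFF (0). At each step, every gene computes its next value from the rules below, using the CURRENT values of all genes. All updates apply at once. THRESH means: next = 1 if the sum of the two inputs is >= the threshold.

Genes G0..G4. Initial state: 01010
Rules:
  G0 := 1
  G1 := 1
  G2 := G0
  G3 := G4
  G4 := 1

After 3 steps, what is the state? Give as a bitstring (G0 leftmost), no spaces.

Step 1: G0=1(const) G1=1(const) G2=G0=0 G3=G4=0 G4=1(const) -> 11001
Step 2: G0=1(const) G1=1(const) G2=G0=1 G3=G4=1 G4=1(const) -> 11111
Step 3: G0=1(const) G1=1(const) G2=G0=1 G3=G4=1 G4=1(const) -> 11111

11111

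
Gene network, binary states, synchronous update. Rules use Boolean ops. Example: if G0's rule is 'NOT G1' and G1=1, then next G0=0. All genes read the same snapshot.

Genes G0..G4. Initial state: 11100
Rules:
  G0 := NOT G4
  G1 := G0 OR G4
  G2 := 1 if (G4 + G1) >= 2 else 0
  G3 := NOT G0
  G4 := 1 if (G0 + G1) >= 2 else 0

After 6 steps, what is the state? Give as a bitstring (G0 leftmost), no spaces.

Step 1: G0=NOT G4=NOT 0=1 G1=G0|G4=1|0=1 G2=(0+1>=2)=0 G3=NOT G0=NOT 1=0 G4=(1+1>=2)=1 -> 11001
Step 2: G0=NOT G4=NOT 1=0 G1=G0|G4=1|1=1 G2=(1+1>=2)=1 G3=NOT G0=NOT 1=0 G4=(1+1>=2)=1 -> 01101
Step 3: G0=NOT G4=NOT 1=0 G1=G0|G4=0|1=1 G2=(1+1>=2)=1 G3=NOT G0=NOT 0=1 G4=(0+1>=2)=0 -> 01110
Step 4: G0=NOT G4=NOT 0=1 G1=G0|G4=0|0=0 G2=(0+1>=2)=0 G3=NOT G0=NOT 0=1 G4=(0+1>=2)=0 -> 10010
Step 5: G0=NOT G4=NOT 0=1 G1=G0|G4=1|0=1 G2=(0+0>=2)=0 G3=NOT G0=NOT 1=0 G4=(1+0>=2)=0 -> 11000
Step 6: G0=NOT G4=NOT 0=1 G1=G0|G4=1|0=1 G2=(0+1>=2)=0 G3=NOT G0=NOT 1=0 G4=(1+1>=2)=1 -> 11001

11001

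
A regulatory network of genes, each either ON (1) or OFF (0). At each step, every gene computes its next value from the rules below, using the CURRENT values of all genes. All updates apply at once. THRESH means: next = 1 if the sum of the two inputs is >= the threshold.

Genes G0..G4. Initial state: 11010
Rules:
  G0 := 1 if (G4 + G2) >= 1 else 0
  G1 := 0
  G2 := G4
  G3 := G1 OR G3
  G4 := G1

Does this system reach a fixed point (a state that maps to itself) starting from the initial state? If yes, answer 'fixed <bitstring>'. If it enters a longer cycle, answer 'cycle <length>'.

Step 0: 11010
Step 1: G0=(0+0>=1)=0 G1=0(const) G2=G4=0 G3=G1|G3=1|1=1 G4=G1=1 -> 00011
Step 2: G0=(1+0>=1)=1 G1=0(const) G2=G4=1 G3=G1|G3=0|1=1 G4=G1=0 -> 10110
Step 3: G0=(0+1>=1)=1 G1=0(const) G2=G4=0 G3=G1|G3=0|1=1 G4=G1=0 -> 10010
Step 4: G0=(0+0>=1)=0 G1=0(const) G2=G4=0 G3=G1|G3=0|1=1 G4=G1=0 -> 00010
Step 5: G0=(0+0>=1)=0 G1=0(const) G2=G4=0 G3=G1|G3=0|1=1 G4=G1=0 -> 00010
Fixed point reached at step 4: 00010

Answer: fixed 00010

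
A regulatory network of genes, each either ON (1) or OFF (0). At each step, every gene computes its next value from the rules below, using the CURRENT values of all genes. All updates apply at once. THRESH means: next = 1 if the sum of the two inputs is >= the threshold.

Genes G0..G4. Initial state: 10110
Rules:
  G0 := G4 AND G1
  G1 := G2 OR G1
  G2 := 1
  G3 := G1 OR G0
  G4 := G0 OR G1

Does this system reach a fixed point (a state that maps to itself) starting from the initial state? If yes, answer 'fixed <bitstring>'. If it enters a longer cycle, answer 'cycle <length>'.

Step 0: 10110
Step 1: G0=G4&G1=0&0=0 G1=G2|G1=1|0=1 G2=1(const) G3=G1|G0=0|1=1 G4=G0|G1=1|0=1 -> 01111
Step 2: G0=G4&G1=1&1=1 G1=G2|G1=1|1=1 G2=1(const) G3=G1|G0=1|0=1 G4=G0|G1=0|1=1 -> 11111
Step 3: G0=G4&G1=1&1=1 G1=G2|G1=1|1=1 G2=1(const) G3=G1|G0=1|1=1 G4=G0|G1=1|1=1 -> 11111
Fixed point reached at step 2: 11111

Answer: fixed 11111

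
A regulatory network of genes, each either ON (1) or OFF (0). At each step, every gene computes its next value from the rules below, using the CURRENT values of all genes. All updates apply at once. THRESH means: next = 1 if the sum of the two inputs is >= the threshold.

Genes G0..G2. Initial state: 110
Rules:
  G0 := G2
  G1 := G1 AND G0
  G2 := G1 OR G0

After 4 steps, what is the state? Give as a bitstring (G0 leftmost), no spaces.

Step 1: G0=G2=0 G1=G1&G0=1&1=1 G2=G1|G0=1|1=1 -> 011
Step 2: G0=G2=1 G1=G1&G0=1&0=0 G2=G1|G0=1|0=1 -> 101
Step 3: G0=G2=1 G1=G1&G0=0&1=0 G2=G1|G0=0|1=1 -> 101
Step 4: G0=G2=1 G1=G1&G0=0&1=0 G2=G1|G0=0|1=1 -> 101

101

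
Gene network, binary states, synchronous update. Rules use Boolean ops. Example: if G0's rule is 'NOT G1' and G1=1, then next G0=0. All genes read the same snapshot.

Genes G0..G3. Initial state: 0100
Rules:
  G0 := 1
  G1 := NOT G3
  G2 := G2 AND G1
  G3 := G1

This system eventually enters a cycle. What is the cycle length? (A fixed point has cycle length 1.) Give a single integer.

Step 0: 0100
Step 1: G0=1(const) G1=NOT G3=NOT 0=1 G2=G2&G1=0&1=0 G3=G1=1 -> 1101
Step 2: G0=1(const) G1=NOT G3=NOT 1=0 G2=G2&G1=0&1=0 G3=G1=1 -> 1001
Step 3: G0=1(const) G1=NOT G3=NOT 1=0 G2=G2&G1=0&0=0 G3=G1=0 -> 1000
Step 4: G0=1(const) G1=NOT G3=NOT 0=1 G2=G2&G1=0&0=0 G3=G1=0 -> 1100
Step 5: G0=1(const) G1=NOT G3=NOT 0=1 G2=G2&G1=0&1=0 G3=G1=1 -> 1101
State from step 5 equals state from step 1 -> cycle length 4

Answer: 4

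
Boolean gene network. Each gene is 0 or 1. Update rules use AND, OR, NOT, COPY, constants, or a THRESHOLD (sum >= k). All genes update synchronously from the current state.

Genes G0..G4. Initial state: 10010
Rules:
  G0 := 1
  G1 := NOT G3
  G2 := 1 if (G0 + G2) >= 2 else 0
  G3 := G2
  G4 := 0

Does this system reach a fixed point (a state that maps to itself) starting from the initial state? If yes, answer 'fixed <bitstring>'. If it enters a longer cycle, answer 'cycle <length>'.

Answer: fixed 11000

Derivation:
Step 0: 10010
Step 1: G0=1(const) G1=NOT G3=NOT 1=0 G2=(1+0>=2)=0 G3=G2=0 G4=0(const) -> 10000
Step 2: G0=1(const) G1=NOT G3=NOT 0=1 G2=(1+0>=2)=0 G3=G2=0 G4=0(const) -> 11000
Step 3: G0=1(const) G1=NOT G3=NOT 0=1 G2=(1+0>=2)=0 G3=G2=0 G4=0(const) -> 11000
Fixed point reached at step 2: 11000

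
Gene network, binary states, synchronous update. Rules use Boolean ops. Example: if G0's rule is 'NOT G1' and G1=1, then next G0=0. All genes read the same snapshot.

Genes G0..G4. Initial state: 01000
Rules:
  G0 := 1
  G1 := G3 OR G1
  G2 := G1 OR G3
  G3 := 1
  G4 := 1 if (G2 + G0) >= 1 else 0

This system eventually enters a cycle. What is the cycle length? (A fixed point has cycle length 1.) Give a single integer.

Step 0: 01000
Step 1: G0=1(const) G1=G3|G1=0|1=1 G2=G1|G3=1|0=1 G3=1(const) G4=(0+0>=1)=0 -> 11110
Step 2: G0=1(const) G1=G3|G1=1|1=1 G2=G1|G3=1|1=1 G3=1(const) G4=(1+1>=1)=1 -> 11111
Step 3: G0=1(const) G1=G3|G1=1|1=1 G2=G1|G3=1|1=1 G3=1(const) G4=(1+1>=1)=1 -> 11111
State from step 3 equals state from step 2 -> cycle length 1

Answer: 1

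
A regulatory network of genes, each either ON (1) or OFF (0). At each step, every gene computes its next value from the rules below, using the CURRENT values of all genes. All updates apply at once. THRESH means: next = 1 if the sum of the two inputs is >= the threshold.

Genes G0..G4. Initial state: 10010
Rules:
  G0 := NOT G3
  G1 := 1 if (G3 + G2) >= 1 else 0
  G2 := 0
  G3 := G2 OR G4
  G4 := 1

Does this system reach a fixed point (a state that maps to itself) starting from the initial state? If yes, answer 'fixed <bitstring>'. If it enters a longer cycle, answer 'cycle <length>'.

Step 0: 10010
Step 1: G0=NOT G3=NOT 1=0 G1=(1+0>=1)=1 G2=0(const) G3=G2|G4=0|0=0 G4=1(const) -> 01001
Step 2: G0=NOT G3=NOT 0=1 G1=(0+0>=1)=0 G2=0(const) G3=G2|G4=0|1=1 G4=1(const) -> 10011
Step 3: G0=NOT G3=NOT 1=0 G1=(1+0>=1)=1 G2=0(const) G3=G2|G4=0|1=1 G4=1(const) -> 01011
Step 4: G0=NOT G3=NOT 1=0 G1=(1+0>=1)=1 G2=0(const) G3=G2|G4=0|1=1 G4=1(const) -> 01011
Fixed point reached at step 3: 01011

Answer: fixed 01011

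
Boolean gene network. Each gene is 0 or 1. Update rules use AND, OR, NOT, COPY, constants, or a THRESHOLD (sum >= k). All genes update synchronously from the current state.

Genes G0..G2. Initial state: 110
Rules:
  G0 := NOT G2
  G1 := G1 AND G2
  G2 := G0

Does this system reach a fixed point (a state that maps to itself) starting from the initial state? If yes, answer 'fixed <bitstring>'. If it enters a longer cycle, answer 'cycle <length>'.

Answer: cycle 4

Derivation:
Step 0: 110
Step 1: G0=NOT G2=NOT 0=1 G1=G1&G2=1&0=0 G2=G0=1 -> 101
Step 2: G0=NOT G2=NOT 1=0 G1=G1&G2=0&1=0 G2=G0=1 -> 001
Step 3: G0=NOT G2=NOT 1=0 G1=G1&G2=0&1=0 G2=G0=0 -> 000
Step 4: G0=NOT G2=NOT 0=1 G1=G1&G2=0&0=0 G2=G0=0 -> 100
Step 5: G0=NOT G2=NOT 0=1 G1=G1&G2=0&0=0 G2=G0=1 -> 101
Cycle of length 4 starting at step 1 -> no fixed point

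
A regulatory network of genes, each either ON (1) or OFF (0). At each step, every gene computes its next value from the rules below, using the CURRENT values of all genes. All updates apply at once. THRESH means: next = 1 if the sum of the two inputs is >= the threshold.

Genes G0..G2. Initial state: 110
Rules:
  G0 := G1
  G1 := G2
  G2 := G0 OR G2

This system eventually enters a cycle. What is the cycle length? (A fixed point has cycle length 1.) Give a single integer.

Step 0: 110
Step 1: G0=G1=1 G1=G2=0 G2=G0|G2=1|0=1 -> 101
Step 2: G0=G1=0 G1=G2=1 G2=G0|G2=1|1=1 -> 011
Step 3: G0=G1=1 G1=G2=1 G2=G0|G2=0|1=1 -> 111
Step 4: G0=G1=1 G1=G2=1 G2=G0|G2=1|1=1 -> 111
State from step 4 equals state from step 3 -> cycle length 1

Answer: 1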